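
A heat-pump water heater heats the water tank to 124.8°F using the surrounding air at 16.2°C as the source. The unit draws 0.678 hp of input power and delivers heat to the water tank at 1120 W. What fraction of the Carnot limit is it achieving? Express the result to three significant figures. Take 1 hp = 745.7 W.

0.241

Converting, Q̇_H = 1120 W = 1.502 hp, so COP_actual = Q̇_H/Ẇ = 1.502/0.6780 = 2.215.
In absolute terms T_C = 289.35 K and T_H = 324.71 K, so ΔT = 35.36 K.
COP_Carnot = T_H/ΔT = 324.71/35.36 = 9.184.
η_II = COP_actual/COP_Carnot = 2.215/9.184 = 0.2412.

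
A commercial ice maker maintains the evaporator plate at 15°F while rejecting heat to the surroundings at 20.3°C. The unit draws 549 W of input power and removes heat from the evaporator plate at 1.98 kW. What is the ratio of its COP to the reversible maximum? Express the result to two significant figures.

0.41

Converting, Q̇_C = 1.980 kW = 1980 W, so COP_actual = Q̇_C/Ẇ = 1980/549.0 = 3.607.
In absolute terms T_C = 263.71 K and T_H = 293.45 K, so ΔT = 29.74 K.
COP_Carnot = T_C/ΔT = 263.71/29.74 = 8.866.
η_II = COP_actual/COP_Carnot = 3.607/8.866 = 0.4068.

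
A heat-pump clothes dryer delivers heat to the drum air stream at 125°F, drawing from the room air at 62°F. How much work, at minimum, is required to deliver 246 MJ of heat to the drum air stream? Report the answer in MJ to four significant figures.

In absolute terms T_C = 289.82 K and T_H = 324.82 K, so ΔT = 35.00 K.
The reversible limit is COP_HP = T_H/ΔT = 9.280, so W_min = Q_H/COP = Q_H·ΔT/T_H.
W_min = 246.0 × 35.00/324.82 = 26.51 MJ.

26.51 MJ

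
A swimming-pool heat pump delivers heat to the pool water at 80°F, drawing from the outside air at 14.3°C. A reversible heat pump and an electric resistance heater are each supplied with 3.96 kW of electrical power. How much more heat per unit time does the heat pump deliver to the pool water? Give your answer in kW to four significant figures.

In absolute terms T_C = 287.45 K and T_H = 299.82 K, so ΔT = 12.37 K.
COP_Carnot = T_H/ΔT = 299.82/12.37 = 24.24.
The heat pump delivers Q̇_H = COP × Ẇ = 96.01 kW; the resistance heater delivers Ẇ = 3.960 kW.
Extra = (COP − 1)·Ẇ = 92.05 kW.

92.05 kW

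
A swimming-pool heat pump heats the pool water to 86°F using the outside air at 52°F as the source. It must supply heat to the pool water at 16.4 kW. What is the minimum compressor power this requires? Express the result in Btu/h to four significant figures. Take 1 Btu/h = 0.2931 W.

In absolute terms T_C = 284.26 K and T_H = 303.15 K, so ΔT = 18.89 K.
COP_Carnot = T_H/ΔT = 303.15/18.89 = 16.05.
Ẇ_min = Q̇/COP_Carnot = 16.40/16.05 = 1.022 kW = 3486 Btu/h.

3486 Btu/h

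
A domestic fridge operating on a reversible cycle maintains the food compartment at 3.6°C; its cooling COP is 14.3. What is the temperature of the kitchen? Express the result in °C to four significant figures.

COP_R = T_C/(T_H − T_C) gives T_H − T_C = T_C/COP.
With T_C = 276.75 K, T_H = 276.75 × (1 + 1/14.3) = 296.10 K.
Converting, 296.10 K = 22.95°C.

22.95 °C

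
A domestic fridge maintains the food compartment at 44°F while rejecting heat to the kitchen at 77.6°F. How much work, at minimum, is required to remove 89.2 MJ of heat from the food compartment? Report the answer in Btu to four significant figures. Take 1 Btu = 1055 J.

In absolute terms T_C = 279.82 K and T_H = 298.48 K, so ΔT = 18.67 K.
The reversible limit is COP_R = T_C/ΔT = 14.99, so W_min = Q_C/COP = Q_C·ΔT/T_C.
W_min = 89.20 × 18.67/279.82 = 5.951 MJ = 5640 Btu.

5640 Btu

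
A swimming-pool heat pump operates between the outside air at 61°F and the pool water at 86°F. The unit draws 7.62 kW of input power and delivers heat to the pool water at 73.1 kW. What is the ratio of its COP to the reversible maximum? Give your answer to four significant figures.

0.4395

COP_actual = Q̇_H/Ẇ = 73.10/7.620 = 9.593.
In absolute terms T_C = 289.26 K and T_H = 303.15 K, so ΔT = 13.89 K.
COP_Carnot = T_H/ΔT = 303.15/13.89 = 21.83.
η_II = COP_actual/COP_Carnot = 9.593/21.83 = 0.4395.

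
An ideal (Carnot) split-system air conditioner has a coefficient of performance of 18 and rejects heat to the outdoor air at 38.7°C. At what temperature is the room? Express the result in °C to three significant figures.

For a Carnot refrigerator COP_R = T_C/(T_H − T_C), so T_C = COP·T_H/(1 + COP).
With T_H = 311.85 K, T_C = 18 × 311.85/19.00 = 295.44 K.
Converting, 295.44 K = 22.29°C.

22.3 °C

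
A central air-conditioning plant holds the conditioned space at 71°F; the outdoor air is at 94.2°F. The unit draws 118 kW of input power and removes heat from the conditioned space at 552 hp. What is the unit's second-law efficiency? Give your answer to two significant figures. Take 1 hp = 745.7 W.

Converting, Q̇_C = 552.0 hp = 411.6 kW, so COP_actual = Q̇_C/Ẇ = 411.6/118.0 = 3.488.
In absolute terms T_C = 294.82 K and T_H = 307.71 K, so ΔT = 12.89 K.
COP_Carnot = T_C/ΔT = 294.82/12.89 = 22.87.
η_II = COP_actual/COP_Carnot = 3.488/22.87 = 0.1525.

0.15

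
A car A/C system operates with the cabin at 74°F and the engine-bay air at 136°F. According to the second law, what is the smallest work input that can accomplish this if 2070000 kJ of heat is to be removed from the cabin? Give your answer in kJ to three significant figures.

In absolute terms T_C = 296.48 K and T_H = 330.93 K, so ΔT = 34.44 K.
The reversible limit is COP_R = T_C/ΔT = 8.608, so W_min = Q_C/COP = Q_C·ΔT/T_C.
W_min = 2070000 × 34.44/296.48 = 240500 kJ.

240000 kJ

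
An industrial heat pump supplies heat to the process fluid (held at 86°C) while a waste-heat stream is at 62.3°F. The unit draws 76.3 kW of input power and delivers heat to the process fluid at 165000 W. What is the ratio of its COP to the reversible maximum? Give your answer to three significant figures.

0.416

Converting, Q̇_H = 165000 W = 165.0 kW, so COP_actual = Q̇_H/Ẇ = 165.0/76.30 = 2.163.
In absolute terms T_C = 289.98 K and T_H = 359.15 K, so ΔT = 69.17 K.
COP_Carnot = T_H/ΔT = 359.15/69.17 = 5.193.
η_II = COP_actual/COP_Carnot = 2.163/5.193 = 0.4165.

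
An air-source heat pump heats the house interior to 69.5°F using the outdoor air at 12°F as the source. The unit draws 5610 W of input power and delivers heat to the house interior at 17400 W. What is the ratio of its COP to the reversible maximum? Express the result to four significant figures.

COP_actual = Q̇_H/Ẇ = 17400/5610 = 3.102.
In absolute terms T_C = 262.04 K and T_H = 293.98 K, so ΔT = 31.94 K.
COP_Carnot = T_H/ΔT = 293.98/31.94 = 9.203.
η_II = COP_actual/COP_Carnot = 3.102/9.203 = 0.3370.

0.3370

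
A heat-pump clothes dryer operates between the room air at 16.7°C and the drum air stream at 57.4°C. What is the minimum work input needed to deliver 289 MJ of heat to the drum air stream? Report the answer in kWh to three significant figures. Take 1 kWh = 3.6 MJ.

In absolute terms T_C = 289.85 K and T_H = 330.55 K, so ΔT = 40.70 K.
The reversible limit is COP_HP = T_H/ΔT = 8.122, so W_min = Q_H/COP = Q_H·ΔT/T_H.
W_min = 289.0 × 40.70/330.55 = 35.58 MJ = 9.884 kWh.

9.88 kWh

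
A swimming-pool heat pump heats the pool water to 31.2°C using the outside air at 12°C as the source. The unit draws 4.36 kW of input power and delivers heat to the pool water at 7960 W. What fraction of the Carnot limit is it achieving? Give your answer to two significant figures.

0.12

Converting, Q̇_H = 7960 W = 7.960 kW, so COP_actual = Q̇_H/Ẇ = 7.960/4.360 = 1.826.
In absolute terms T_C = 285.15 K and T_H = 304.35 K, so ΔT = 19.20 K.
COP_Carnot = T_H/ΔT = 304.35/19.20 = 15.85.
η_II = COP_actual/COP_Carnot = 1.826/15.85 = 0.1152.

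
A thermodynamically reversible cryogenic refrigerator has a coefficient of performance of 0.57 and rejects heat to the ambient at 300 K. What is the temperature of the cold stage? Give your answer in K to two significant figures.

For a Carnot refrigerator COP_R = T_C/(T_H − T_C), so T_C = COP·T_H/(1 + COP).
With T_H = 300.00 K, T_C = 0.57 × 300.00/1.570 = 108.92 K.

110 K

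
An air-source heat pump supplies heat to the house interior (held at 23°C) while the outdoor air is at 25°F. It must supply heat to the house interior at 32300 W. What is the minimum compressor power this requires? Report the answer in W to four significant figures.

In absolute terms T_C = 269.26 K and T_H = 296.15 K, so ΔT = 26.89 K.
COP_Carnot = T_H/ΔT = 296.15/26.89 = 11.01.
Ẇ_min = Q̇/COP_Carnot = 32300/11.01 = 2933 W.

2933 W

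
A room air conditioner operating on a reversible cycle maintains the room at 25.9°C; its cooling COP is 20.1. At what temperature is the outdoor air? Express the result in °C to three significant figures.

40.8 °C

COP_R = T_C/(T_H − T_C) gives T_H − T_C = T_C/COP.
With T_C = 299.05 K, T_H = 299.05 × (1 + 1/20.1) = 313.93 K.
Converting, 313.93 K = 40.78°C.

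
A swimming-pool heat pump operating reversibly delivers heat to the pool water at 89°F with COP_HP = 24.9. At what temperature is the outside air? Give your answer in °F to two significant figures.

67 °F

COP_HP = T_H/(T_H − T_C) gives T_H − T_C = T_H/COP.
With T_H = 304.82 K, T_C = 304.82 × (1 − 1/24.9) = 292.58 K.
Converting, 292.58 K = 66.97°F.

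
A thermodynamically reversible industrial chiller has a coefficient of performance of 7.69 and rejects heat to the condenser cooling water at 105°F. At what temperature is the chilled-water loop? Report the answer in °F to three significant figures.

40.0 °F

For a Carnot refrigerator COP_R = T_C/(T_H − T_C), so T_C = COP·T_H/(1 + COP).
With T_H = 313.71 K, T_C = 7.69 × 313.71/8.690 = 277.61 K.
Converting, 277.61 K = 40.02°F.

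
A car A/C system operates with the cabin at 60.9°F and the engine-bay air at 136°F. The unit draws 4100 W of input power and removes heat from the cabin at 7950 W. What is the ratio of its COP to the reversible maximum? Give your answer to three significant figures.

COP_actual = Q̇_C/Ẇ = 7950/4100 = 1.939.
In absolute terms T_C = 289.21 K and T_H = 330.93 K, so ΔT = 41.72 K.
COP_Carnot = T_C/ΔT = 289.21/41.72 = 6.932.
η_II = COP_actual/COP_Carnot = 1.939/6.932 = 0.2797.

0.280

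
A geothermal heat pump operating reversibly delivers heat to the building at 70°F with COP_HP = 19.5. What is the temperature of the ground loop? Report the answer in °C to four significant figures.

6.021 °C

COP_HP = T_H/(T_H − T_C) gives T_H − T_C = T_H/COP.
With T_H = 294.26 K, T_C = 294.26 × (1 − 1/19.5) = 279.17 K.
Converting, 279.17 K = 6.02°C.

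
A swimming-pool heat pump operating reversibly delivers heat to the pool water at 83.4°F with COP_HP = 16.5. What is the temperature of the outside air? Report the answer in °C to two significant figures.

COP_HP = T_H/(T_H − T_C) gives T_H − T_C = T_H/COP.
With T_H = 301.71 K, T_C = 301.71 × (1 − 1/16.5) = 283.42 K.
Converting, 283.42 K = 10.27°C.

10 °C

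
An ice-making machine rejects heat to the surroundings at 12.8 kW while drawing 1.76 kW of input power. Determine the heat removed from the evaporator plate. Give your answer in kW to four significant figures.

For a cyclic device the first law requires Q̇_H = Q̇_C + Ẇ.
Q̇_C = Q̇_H − Ẇ = 11.04 kW.

11.04 kW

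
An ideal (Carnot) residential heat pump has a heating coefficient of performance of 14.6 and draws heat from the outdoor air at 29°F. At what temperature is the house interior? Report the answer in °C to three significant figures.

COP_HP = T_H/(T_H − T_C) rearranges to T_H = COP·T_C/(COP − 1).
With T_C = 271.48 K, T_H = 14.6 × 271.48/13.60 = 291.45 K.
Converting, 291.45 K = 18.30°C.

18.3 °C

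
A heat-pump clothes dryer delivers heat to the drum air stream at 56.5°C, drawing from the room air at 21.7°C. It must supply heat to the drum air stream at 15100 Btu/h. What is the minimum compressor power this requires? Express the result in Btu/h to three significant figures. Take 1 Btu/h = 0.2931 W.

1590 Btu/h

In absolute terms T_C = 294.85 K and T_H = 329.65 K, so ΔT = 34.80 K.
COP_Carnot = T_H/ΔT = 329.65/34.80 = 9.473.
Ẇ_min = Q̇/COP_Carnot = 15100/9.473 = 1594 Btu/h.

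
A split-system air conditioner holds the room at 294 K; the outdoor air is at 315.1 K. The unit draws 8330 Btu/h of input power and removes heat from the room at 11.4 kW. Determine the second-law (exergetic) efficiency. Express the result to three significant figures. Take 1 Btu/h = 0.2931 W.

Converting, Q̇_C = 11.40 kW = 38890 Btu/h, so COP_actual = Q̇_C/Ẇ = 38890/8330 = 4.669.
The reservoir spacing is ΔT = 315.1 − 294 = 21.10 K.
COP_Carnot = T_C/ΔT = 294.00/21.10 = 13.93.
η_II = COP_actual/COP_Carnot = 4.669/13.93 = 0.3351.

0.335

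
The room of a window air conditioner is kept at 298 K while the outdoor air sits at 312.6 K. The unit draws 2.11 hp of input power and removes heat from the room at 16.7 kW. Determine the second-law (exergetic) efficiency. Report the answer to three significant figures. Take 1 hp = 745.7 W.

Converting, Q̇_C = 16.70 kW = 22.40 hp, so COP_actual = Q̇_C/Ẇ = 22.40/2.110 = 10.61.
The reservoir spacing is ΔT = 312.6 − 298 = 14.60 K.
COP_Carnot = T_C/ΔT = 298.00/14.60 = 20.41.
η_II = COP_actual/COP_Carnot = 10.61/20.41 = 0.5200.

0.520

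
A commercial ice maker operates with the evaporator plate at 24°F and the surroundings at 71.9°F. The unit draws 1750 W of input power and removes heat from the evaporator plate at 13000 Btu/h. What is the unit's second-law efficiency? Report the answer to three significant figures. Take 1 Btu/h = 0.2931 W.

0.216

Converting, Q̇_C = 13000 Btu/h = 3810 W, so COP_actual = Q̇_C/Ẇ = 3810/1750 = 2.177.
In absolute terms T_C = 268.71 K and T_H = 295.32 K, so ΔT = 26.61 K.
COP_Carnot = T_C/ΔT = 268.71/26.61 = 10.10.
η_II = COP_actual/COP_Carnot = 2.177/10.10 = 0.2156.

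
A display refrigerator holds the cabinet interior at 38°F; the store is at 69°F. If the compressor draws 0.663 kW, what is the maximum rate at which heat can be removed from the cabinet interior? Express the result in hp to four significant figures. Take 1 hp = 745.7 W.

14.27 hp

In absolute terms T_C = 276.48 K and T_H = 293.71 K, so ΔT = 17.22 K.
COP_Carnot = T_C/ΔT = 276.48/17.22 = 16.05.
Q̇_max = COP_Carnot × Ẇ = 16.05 × 0.6630 kW = 10.64 kW = 14.27 hp.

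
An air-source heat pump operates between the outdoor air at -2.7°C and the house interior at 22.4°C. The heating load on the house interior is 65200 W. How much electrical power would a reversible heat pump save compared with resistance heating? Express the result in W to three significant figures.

In absolute terms T_C = 270.45 K and T_H = 295.55 K, so ΔT = 25.10 K.
COP_Carnot = T_H/ΔT = 295.55/25.10 = 11.77.
Resistance heating needs Ẇ_res = Q̇_H = 65200 W; the reversible heat pump needs only Ẇ_hp = Q̇_H/COP = 5537 W.
Saving = 65200 − 5537 = 59660 W.

59700 W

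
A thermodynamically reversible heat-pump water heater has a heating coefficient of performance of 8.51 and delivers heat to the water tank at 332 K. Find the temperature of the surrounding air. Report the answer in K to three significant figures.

293 K

COP_HP = T_H/(T_H − T_C) gives T_H − T_C = T_H/COP.
With T_H = 332.00 K, T_C = 332.00 × (1 − 1/8.51) = 292.99 K.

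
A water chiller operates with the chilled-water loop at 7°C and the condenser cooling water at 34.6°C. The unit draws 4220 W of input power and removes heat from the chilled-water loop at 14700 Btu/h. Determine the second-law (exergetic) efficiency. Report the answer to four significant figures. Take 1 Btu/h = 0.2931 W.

0.1006

Converting, Q̇_C = 14700 Btu/h = 4309 W, so COP_actual = Q̇_C/Ẇ = 4309/4220 = 1.021.
In absolute terms T_C = 280.15 K and T_H = 307.75 K, so ΔT = 27.60 K.
COP_Carnot = T_C/ΔT = 280.15/27.60 = 10.15.
η_II = COP_actual/COP_Carnot = 1.021/10.15 = 0.1006.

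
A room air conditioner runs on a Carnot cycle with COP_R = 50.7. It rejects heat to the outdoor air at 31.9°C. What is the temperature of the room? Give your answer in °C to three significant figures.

26.0 °C

For a Carnot refrigerator COP_R = T_C/(T_H − T_C), so T_C = COP·T_H/(1 + COP).
With T_H = 305.05 K, T_C = 50.7 × 305.05/51.70 = 299.15 K.
Converting, 299.15 K = 26.00°C.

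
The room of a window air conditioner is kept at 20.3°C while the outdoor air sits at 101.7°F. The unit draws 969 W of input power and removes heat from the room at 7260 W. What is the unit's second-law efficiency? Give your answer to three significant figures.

0.470

COP_actual = Q̇_C/Ẇ = 7260/969.0 = 7.492.
In absolute terms T_C = 293.45 K and T_H = 311.87 K, so ΔT = 18.42 K.
COP_Carnot = T_C/ΔT = 293.45/18.42 = 15.93.
η_II = COP_actual/COP_Carnot = 7.492/15.93 = 0.4703.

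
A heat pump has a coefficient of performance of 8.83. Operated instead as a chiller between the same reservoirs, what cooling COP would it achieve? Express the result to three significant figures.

Since Q_H = Q_C + W for any cycle, COP_R = Q_C/W = Q_H/W − 1.
COP_R = 8.83 − 1 = 7.83.

7.83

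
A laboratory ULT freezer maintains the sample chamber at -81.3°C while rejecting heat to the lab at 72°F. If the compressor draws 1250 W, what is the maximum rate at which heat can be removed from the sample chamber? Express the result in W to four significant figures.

In absolute terms T_C = 191.85 K and T_H = 295.37 K, so ΔT = 103.5 K.
COP_Carnot = T_C/ΔT = 191.85/103.5 = 1.853.
Q̇_max = COP_Carnot × Ẇ = 1.853 × 1250 W = 2317 W.

2317 W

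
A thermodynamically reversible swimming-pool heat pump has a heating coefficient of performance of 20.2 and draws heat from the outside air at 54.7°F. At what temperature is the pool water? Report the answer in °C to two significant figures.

COP_HP = T_H/(T_H − T_C) rearranges to T_H = COP·T_C/(COP − 1).
With T_C = 285.76 K, T_H = 20.2 × 285.76/19.20 = 300.64 K.
Converting, 300.64 K = 27.49°C.

27 °C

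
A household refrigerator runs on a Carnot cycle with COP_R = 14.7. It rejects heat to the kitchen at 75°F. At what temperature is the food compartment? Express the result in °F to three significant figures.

For a Carnot refrigerator COP_R = T_C/(T_H − T_C), so T_C = COP·T_H/(1 + COP).
With T_H = 297.04 K, T_C = 14.7 × 297.04/15.70 = 278.12 K.
Converting, 278.12 K = 40.94°F.

40.9 °F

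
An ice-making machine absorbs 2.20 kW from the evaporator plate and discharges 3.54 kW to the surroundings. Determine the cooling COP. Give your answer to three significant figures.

The first law gives Q̇_H = Q̇_C + Ẇ, so the three rates are Q̇_C = 2.200, Q̇_H = 3.540, Ẇ = 1.340 kW.
COP_R = Q̇_C/Ẇ = 2.200/1.340 = 1.642.

1.64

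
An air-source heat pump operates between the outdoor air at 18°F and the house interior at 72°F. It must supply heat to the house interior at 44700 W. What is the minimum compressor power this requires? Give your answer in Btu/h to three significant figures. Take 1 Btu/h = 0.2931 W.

In absolute terms T_C = 265.37 K and T_H = 295.37 K, so ΔT = 30.00 K.
COP_Carnot = T_H/ΔT = 295.37/30.00 = 9.846.
Ẇ_min = Q̇/COP_Carnot = 44700/9.846 = 4540 W = 15490 Btu/h.

15500 Btu/h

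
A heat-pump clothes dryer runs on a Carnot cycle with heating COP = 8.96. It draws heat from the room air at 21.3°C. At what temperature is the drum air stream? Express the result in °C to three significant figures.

58.3 °C

COP_HP = T_H/(T_H − T_C) rearranges to T_H = COP·T_C/(COP − 1).
With T_C = 294.45 K, T_H = 8.96 × 294.45/7.960 = 331.44 K.
Converting, 331.44 K = 58.29°C.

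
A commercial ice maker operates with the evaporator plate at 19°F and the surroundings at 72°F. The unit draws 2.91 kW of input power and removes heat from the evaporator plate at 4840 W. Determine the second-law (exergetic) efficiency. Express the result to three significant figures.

Converting, Q̇_C = 4840 W = 4.840 kW, so COP_actual = Q̇_C/Ẇ = 4.840/2.910 = 1.663.
In absolute terms T_C = 265.93 K and T_H = 295.37 K, so ΔT = 29.44 K.
COP_Carnot = T_C/ΔT = 265.93/29.44 = 9.032.
η_II = COP_actual/COP_Carnot = 1.663/9.032 = 0.1842.

0.184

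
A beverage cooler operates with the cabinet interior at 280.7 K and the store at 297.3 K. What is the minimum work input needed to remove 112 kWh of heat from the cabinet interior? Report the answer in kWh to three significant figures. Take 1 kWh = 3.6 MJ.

6.62 kWh

The reservoir spacing is ΔT = 297.3 − 280.7 = 16.60 K.
The reversible limit is COP_R = T_C/ΔT = 16.91, so W_min = Q_C/COP = Q_C·ΔT/T_C.
W_min = 112.0 × 16.60/280.70 = 6.623 kWh.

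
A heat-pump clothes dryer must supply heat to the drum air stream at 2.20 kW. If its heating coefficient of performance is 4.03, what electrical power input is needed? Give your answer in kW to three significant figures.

0.546 kW

Ẇ = Q̇_H/COP_HP = 2.200/4.03 = 0.5459 kW.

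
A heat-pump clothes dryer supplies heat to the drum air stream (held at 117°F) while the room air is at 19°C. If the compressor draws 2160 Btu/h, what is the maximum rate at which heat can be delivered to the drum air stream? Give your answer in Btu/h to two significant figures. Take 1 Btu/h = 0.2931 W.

In absolute terms T_C = 292.15 K and T_H = 320.37 K, so ΔT = 28.22 K.
COP_Carnot = T_H/ΔT = 320.37/28.22 = 11.35.
Q̇_max = COP_Carnot × Ẇ = 11.35 × 2160 Btu/h = 24520 Btu/h.

25000 Btu/h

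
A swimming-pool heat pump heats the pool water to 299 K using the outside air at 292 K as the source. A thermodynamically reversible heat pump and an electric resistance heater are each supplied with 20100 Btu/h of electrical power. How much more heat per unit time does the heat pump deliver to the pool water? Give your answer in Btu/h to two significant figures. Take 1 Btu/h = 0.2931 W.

The reservoir spacing is ΔT = 299 − 292 = 7.000 K.
COP_Carnot = T_H/ΔT = 299.00/7.000 = 42.71.
The heat pump delivers Q̇_H = COP × Ẇ = 858600 Btu/h; the resistance heater delivers Ẇ = 20100 Btu/h.
Extra = (COP − 1)·Ẇ = 838500 Btu/h.

840000 Btu/h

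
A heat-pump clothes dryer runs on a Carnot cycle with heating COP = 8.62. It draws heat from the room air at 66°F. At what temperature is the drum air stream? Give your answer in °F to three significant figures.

COP_HP = T_H/(T_H − T_C) rearranges to T_H = COP·T_C/(COP − 1).
With T_C = 292.04 K, T_H = 8.62 × 292.04/7.620 = 330.36 K.
Converting, 330.36 K = 134.99°F.

135 °F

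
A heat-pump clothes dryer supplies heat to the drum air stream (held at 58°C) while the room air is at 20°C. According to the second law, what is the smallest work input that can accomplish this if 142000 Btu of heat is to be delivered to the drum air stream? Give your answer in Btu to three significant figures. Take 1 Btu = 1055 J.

16300 Btu

In absolute terms T_C = 293.15 K and T_H = 331.15 K, so ΔT = 38.00 K.
The reversible limit is COP_HP = T_H/ΔT = 8.714, so W_min = Q_H/COP = Q_H·ΔT/T_H.
W_min = 142000 × 38.00/331.15 = 16290 Btu.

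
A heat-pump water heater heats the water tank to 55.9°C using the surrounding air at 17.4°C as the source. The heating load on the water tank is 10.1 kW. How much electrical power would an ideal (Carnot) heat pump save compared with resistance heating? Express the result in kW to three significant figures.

8.92 kW

In absolute terms T_C = 290.55 K and T_H = 329.05 K, so ΔT = 38.50 K.
COP_Carnot = T_H/ΔT = 329.05/38.50 = 8.547.
Resistance heating needs Ẇ_res = Q̇_H = 10.10 kW; the reversible heat pump needs only Ẇ_hp = Q̇_H/COP = 1.182 kW.
Saving = 10.10 − 1.182 = 8.918 kW.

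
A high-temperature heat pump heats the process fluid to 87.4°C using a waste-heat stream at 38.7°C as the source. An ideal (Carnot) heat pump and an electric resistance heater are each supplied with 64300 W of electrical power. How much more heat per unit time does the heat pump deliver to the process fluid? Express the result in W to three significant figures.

In absolute terms T_C = 311.85 K and T_H = 360.55 K, so ΔT = 48.70 K.
COP_Carnot = T_H/ΔT = 360.55/48.70 = 7.403.
The heat pump delivers Q̇_H = COP × Ẇ = 476000 W; the resistance heater delivers Ẇ = 64300 W.
Extra = (COP − 1)·Ẇ = 411700 W.

412000 W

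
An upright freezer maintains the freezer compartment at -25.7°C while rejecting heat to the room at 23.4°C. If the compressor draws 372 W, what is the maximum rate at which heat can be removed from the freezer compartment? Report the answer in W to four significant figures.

In absolute terms T_C = 247.45 K and T_H = 296.55 K, so ΔT = 49.10 K.
COP_Carnot = T_C/ΔT = 247.45/49.10 = 5.040.
Q̇_max = COP_Carnot × Ẇ = 5.040 × 372.0 W = 1875 W.

1875 W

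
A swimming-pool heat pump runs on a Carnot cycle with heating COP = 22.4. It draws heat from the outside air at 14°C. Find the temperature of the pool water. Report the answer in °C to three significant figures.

27.4 °C

COP_HP = T_H/(T_H − T_C) rearranges to T_H = COP·T_C/(COP − 1).
With T_C = 287.15 K, T_H = 22.4 × 287.15/21.40 = 300.57 K.
Converting, 300.57 K = 27.42°C.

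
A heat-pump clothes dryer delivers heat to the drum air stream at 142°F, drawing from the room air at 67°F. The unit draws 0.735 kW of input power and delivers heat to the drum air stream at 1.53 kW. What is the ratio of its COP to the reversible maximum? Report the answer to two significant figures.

0.26

COP_actual = Q̇_H/Ẇ = 1.530/0.7350 = 2.082.
In absolute terms T_C = 292.59 K and T_H = 334.26 K, so ΔT = 41.67 K.
COP_Carnot = T_H/ΔT = 334.26/41.67 = 8.022.
η_II = COP_actual/COP_Carnot = 2.082/8.022 = 0.2595.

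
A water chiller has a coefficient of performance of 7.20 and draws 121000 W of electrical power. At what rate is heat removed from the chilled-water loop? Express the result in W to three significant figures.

871000 W

Q̇_C = COP × Ẇ = 7.20 × 121000 = 871200 W.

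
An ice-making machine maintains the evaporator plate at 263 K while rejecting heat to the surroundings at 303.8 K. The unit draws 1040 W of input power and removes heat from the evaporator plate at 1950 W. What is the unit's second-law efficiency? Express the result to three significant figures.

0.291

COP_actual = Q̇_C/Ẇ = 1950/1040 = 1.875.
The reservoir spacing is ΔT = 303.8 − 263 = 40.80 K.
COP_Carnot = T_C/ΔT = 263.00/40.80 = 6.446.
η_II = COP_actual/COP_Carnot = 1.875/6.446 = 0.2909.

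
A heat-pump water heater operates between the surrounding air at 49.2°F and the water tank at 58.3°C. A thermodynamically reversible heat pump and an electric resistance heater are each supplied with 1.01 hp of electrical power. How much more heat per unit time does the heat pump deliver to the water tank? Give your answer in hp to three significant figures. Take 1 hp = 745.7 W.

5.86 hp

In absolute terms T_C = 282.71 K and T_H = 331.45 K, so ΔT = 48.74 K.
COP_Carnot = T_H/ΔT = 331.45/48.74 = 6.800.
The heat pump delivers Q̇_H = COP × Ẇ = 6.868 hp; the resistance heater delivers Ẇ = 1.010 hp.
Extra = (COP − 1)·Ẇ = 5.858 hp.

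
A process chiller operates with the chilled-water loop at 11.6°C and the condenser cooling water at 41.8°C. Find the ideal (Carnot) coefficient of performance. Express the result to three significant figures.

9.43

In absolute terms T_C = 284.75 K and T_H = 314.95 K, so ΔT = 30.20 K.
For a reversible cycle, COP_Carnot = T_C/ΔT = 284.75/30.20 = 9.429.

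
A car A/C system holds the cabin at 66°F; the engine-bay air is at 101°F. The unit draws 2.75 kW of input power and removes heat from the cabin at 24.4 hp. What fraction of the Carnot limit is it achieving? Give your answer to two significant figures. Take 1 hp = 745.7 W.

Converting, Q̇_C = 24.40 hp = 18.20 kW, so COP_actual = Q̇_C/Ẇ = 18.20/2.750 = 6.616.
In absolute terms T_C = 292.04 K and T_H = 311.48 K, so ΔT = 19.44 K.
COP_Carnot = T_C/ΔT = 292.04/19.44 = 15.02.
η_II = COP_actual/COP_Carnot = 6.616/15.02 = 0.4405.

0.44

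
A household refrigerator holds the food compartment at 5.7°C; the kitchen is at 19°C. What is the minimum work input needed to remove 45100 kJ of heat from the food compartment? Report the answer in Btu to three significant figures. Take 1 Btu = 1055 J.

In absolute terms T_C = 278.85 K and T_H = 292.15 K, so ΔT = 13.30 K.
The reversible limit is COP_R = T_C/ΔT = 20.97, so W_min = Q_C/COP = Q_C·ΔT/T_C.
W_min = 45100 × 13.30/278.85 = 2151 kJ = 2039 Btu.

2040 Btu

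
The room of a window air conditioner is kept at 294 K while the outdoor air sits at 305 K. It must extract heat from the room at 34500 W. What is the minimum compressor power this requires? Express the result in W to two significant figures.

The reservoir spacing is ΔT = 305 − 294 = 11.00 K.
COP_Carnot = T_C/ΔT = 294.00/11.00 = 26.73.
Ẇ_min = Q̇/COP_Carnot = 34500/26.73 = 1291 W.

1300 W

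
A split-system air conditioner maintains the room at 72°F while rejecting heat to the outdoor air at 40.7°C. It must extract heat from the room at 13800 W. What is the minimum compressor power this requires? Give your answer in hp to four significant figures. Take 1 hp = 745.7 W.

In absolute terms T_C = 295.37 K and T_H = 313.85 K, so ΔT = 18.48 K.
COP_Carnot = T_C/ΔT = 295.37/18.48 = 15.99.
Ẇ_min = Q̇/COP_Carnot = 13800/15.99 = 863.3 W = 1.158 hp.

1.158 hp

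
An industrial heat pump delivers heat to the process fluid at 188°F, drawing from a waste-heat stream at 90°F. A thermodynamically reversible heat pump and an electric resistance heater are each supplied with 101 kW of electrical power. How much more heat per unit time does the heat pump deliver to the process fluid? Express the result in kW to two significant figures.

In absolute terms T_C = 305.37 K and T_H = 359.82 K, so ΔT = 54.44 K.
COP_Carnot = T_H/ΔT = 359.82/54.44 = 6.609.
The heat pump delivers Q̇_H = COP × Ẇ = 667.5 kW; the resistance heater delivers Ẇ = 101.0 kW.
Extra = (COP − 1)·Ẇ = 566.5 kW.

570 kW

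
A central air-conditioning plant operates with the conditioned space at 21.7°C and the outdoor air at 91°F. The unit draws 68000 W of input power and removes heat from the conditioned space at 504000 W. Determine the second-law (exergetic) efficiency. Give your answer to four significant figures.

0.2785

COP_actual = Q̇_C/Ẇ = 504000/68000 = 7.412.
In absolute terms T_C = 294.85 K and T_H = 305.93 K, so ΔT = 11.08 K.
COP_Carnot = T_C/ΔT = 294.85/11.08 = 26.62.
η_II = COP_actual/COP_Carnot = 7.412/26.62 = 0.2785.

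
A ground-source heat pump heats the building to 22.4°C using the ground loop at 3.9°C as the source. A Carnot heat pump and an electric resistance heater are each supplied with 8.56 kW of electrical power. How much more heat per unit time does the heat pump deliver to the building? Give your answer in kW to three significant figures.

In absolute terms T_C = 277.05 K and T_H = 295.55 K, so ΔT = 18.50 K.
COP_Carnot = T_H/ΔT = 295.55/18.50 = 15.98.
The heat pump delivers Q̇_H = COP × Ẇ = 136.8 kW; the resistance heater delivers Ẇ = 8.560 kW.
Extra = (COP − 1)·Ẇ = 128.2 kW.

128 kW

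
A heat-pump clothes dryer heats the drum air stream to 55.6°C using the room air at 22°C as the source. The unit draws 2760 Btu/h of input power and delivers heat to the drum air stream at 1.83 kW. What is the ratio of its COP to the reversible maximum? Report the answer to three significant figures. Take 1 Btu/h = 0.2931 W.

Converting, Q̇_H = 1.830 kW = 6244 Btu/h, so COP_actual = Q̇_H/Ẇ = 6244/2760 = 2.262.
In absolute terms T_C = 295.15 K and T_H = 328.75 K, so ΔT = 33.60 K.
COP_Carnot = T_H/ΔT = 328.75/33.60 = 9.784.
η_II = COP_actual/COP_Carnot = 2.262/9.784 = 0.2312.

0.231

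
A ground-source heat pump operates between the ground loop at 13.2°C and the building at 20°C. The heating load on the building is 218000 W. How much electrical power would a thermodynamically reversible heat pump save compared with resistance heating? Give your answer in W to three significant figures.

213000 W

In absolute terms T_C = 286.35 K and T_H = 293.15 K, so ΔT = 6.800 K.
COP_Carnot = T_H/ΔT = 293.15/6.800 = 43.11.
Resistance heating needs Ẇ_res = Q̇_H = 218000 W; the reversible heat pump needs only Ẇ_hp = Q̇_H/COP = 5057 W.
Saving = 218000 − 5057 = 212900 W.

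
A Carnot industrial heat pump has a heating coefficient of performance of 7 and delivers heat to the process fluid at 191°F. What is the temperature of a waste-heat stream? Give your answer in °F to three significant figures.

COP_HP = T_H/(T_H − T_C) gives T_H − T_C = T_H/COP.
With T_H = 361.48 K, T_C = 361.48 × (1 − 1/7) = 309.84 K.
Converting, 309.84 K = 98.05°F.

98.0 °F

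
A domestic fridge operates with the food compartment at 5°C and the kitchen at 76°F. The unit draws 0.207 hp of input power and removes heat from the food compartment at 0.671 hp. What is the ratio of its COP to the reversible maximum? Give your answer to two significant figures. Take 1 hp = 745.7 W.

0.23

COP_actual = Q̇_C/Ẇ = 0.6710/0.2070 = 3.242.
In absolute terms T_C = 278.15 K and T_H = 297.59 K, so ΔT = 19.44 K.
COP_Carnot = T_C/ΔT = 278.15/19.44 = 14.30.
η_II = COP_actual/COP_Carnot = 3.242/14.30 = 0.2266.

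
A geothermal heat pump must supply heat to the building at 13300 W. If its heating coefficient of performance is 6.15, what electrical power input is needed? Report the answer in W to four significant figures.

2163 W

Ẇ = Q̇_H/COP_HP = 13300/6.15 = 2163 W.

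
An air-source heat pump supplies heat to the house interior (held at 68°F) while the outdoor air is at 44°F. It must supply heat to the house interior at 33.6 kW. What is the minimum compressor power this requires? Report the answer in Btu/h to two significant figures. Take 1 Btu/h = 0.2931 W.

5200 Btu/h

In absolute terms T_C = 279.82 K and T_H = 293.15 K, so ΔT = 13.33 K.
COP_Carnot = T_H/ΔT = 293.15/13.33 = 21.99.
Ẇ_min = Q̇/COP_Carnot = 33.60/21.99 = 1.528 kW = 5214 Btu/h.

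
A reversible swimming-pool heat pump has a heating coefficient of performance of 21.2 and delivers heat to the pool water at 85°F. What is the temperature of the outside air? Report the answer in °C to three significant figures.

15.2 °C

COP_HP = T_H/(T_H − T_C) gives T_H − T_C = T_H/COP.
With T_H = 302.59 K, T_C = 302.59 × (1 − 1/21.2) = 288.32 K.
Converting, 288.32 K = 15.17°C.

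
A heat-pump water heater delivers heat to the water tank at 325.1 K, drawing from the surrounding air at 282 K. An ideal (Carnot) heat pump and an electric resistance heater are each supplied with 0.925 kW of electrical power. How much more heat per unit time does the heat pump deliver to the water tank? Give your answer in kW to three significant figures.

The reservoir spacing is ΔT = 325.1 − 282 = 43.10 K.
COP_Carnot = T_H/ΔT = 325.10/43.10 = 7.543.
The heat pump delivers Q̇_H = COP × Ẇ = 6.977 kW; the resistance heater delivers Ẇ = 0.9250 kW.
Extra = (COP − 1)·Ẇ = 6.052 kW.

6.05 kW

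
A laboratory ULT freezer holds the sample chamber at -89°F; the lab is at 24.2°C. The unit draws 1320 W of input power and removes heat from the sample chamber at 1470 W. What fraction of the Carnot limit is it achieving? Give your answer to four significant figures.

0.4944

COP_actual = Q̇_C/Ẇ = 1470/1320 = 1.114.
In absolute terms T_C = 205.93 K and T_H = 297.35 K, so ΔT = 91.42 K.
COP_Carnot = T_C/ΔT = 205.93/91.42 = 2.252.
η_II = COP_actual/COP_Carnot = 1.114/2.252 = 0.4944.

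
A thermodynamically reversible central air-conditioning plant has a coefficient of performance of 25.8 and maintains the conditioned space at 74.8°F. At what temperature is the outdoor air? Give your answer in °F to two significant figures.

96 °F

COP_R = T_C/(T_H − T_C) gives T_H − T_C = T_C/COP.
With T_C = 296.93 K, T_H = 296.93 × (1 + 1/25.8) = 308.44 K.
Converting, 308.44 K = 95.52°F.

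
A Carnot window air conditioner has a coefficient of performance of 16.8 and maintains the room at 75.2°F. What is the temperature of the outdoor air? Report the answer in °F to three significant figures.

COP_R = T_C/(T_H − T_C) gives T_H − T_C = T_C/COP.
With T_C = 297.15 K, T_H = 297.15 × (1 + 1/16.8) = 314.84 K.
Converting, 314.84 K = 107.04°F.

107 °F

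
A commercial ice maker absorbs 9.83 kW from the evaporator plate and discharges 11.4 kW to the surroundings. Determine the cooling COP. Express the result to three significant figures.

6.26

The first law gives Q̇_H = Q̇_C + Ẇ, so the three rates are Q̇_C = 9.830, Q̇_H = 11.40, Ẇ = 1.570 kW.
COP_R = Q̇_C/Ẇ = 9.830/1.570 = 6.261.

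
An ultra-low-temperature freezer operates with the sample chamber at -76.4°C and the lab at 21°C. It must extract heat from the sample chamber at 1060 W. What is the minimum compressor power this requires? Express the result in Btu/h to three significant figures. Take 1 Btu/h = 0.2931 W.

In absolute terms T_C = 196.75 K and T_H = 294.15 K, so ΔT = 97.40 K.
COP_Carnot = T_C/ΔT = 196.75/97.40 = 2.020.
Ẇ_min = Q̇/COP_Carnot = 1060/2.020 = 524.7 W = 1790 Btu/h.

1790 Btu/h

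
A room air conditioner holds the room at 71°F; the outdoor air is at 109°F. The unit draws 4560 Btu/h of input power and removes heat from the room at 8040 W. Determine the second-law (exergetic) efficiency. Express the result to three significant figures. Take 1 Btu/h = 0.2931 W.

Converting, Q̇_C = 8040 W = 27430 Btu/h, so COP_actual = Q̇_C/Ẇ = 27430/4560 = 6.016.
In absolute terms T_C = 294.82 K and T_H = 315.93 K, so ΔT = 21.11 K.
COP_Carnot = T_C/ΔT = 294.82/21.11 = 13.97.
η_II = COP_actual/COP_Carnot = 6.016/13.97 = 0.4308.

0.431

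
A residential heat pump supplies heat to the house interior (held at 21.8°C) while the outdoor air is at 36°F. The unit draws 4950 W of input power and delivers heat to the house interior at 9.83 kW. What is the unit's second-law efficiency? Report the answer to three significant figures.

Converting, Q̇_H = 9.830 kW = 9830 W, so COP_actual = Q̇_H/Ẇ = 9830/4950 = 1.986.
In absolute terms T_C = 275.37 K and T_H = 294.95 K, so ΔT = 19.58 K.
COP_Carnot = T_H/ΔT = 294.95/19.58 = 15.07.
η_II = COP_actual/COP_Carnot = 1.986/15.07 = 0.1318.

0.132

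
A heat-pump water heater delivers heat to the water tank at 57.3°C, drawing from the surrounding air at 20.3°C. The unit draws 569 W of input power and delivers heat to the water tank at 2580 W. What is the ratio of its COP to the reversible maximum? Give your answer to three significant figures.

COP_actual = Q̇_H/Ẇ = 2580/569.0 = 4.534.
In absolute terms T_C = 293.45 K and T_H = 330.45 K, so ΔT = 37.00 K.
COP_Carnot = T_H/ΔT = 330.45/37.00 = 8.931.
η_II = COP_actual/COP_Carnot = 4.534/8.931 = 0.5077.

0.508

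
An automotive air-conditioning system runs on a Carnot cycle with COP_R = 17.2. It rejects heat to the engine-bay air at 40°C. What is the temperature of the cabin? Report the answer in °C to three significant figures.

For a Carnot refrigerator COP_R = T_C/(T_H − T_C), so T_C = COP·T_H/(1 + COP).
With T_H = 313.15 K, T_C = 17.2 × 313.15/18.20 = 295.94 K.
Converting, 295.94 K = 22.79°C.

22.8 °C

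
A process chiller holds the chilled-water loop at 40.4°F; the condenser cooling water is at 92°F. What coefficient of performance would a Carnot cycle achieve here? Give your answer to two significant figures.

9.7

In absolute terms T_C = 277.82 K and T_H = 306.48 K, so ΔT = 28.67 K.
For a reversible cycle, COP_Carnot = T_C/ΔT = 277.82/28.67 = 9.691.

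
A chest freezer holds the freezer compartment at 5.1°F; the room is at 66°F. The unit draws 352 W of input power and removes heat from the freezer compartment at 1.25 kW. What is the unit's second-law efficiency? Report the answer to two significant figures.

Converting, Q̇_C = 1.250 kW = 1250 W, so COP_actual = Q̇_C/Ẇ = 1250/352.0 = 3.551.
In absolute terms T_C = 258.21 K and T_H = 292.04 K, so ΔT = 33.83 K.
COP_Carnot = T_C/ΔT = 258.21/33.83 = 7.632.
η_II = COP_actual/COP_Carnot = 3.551/7.632 = 0.4653.

0.47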